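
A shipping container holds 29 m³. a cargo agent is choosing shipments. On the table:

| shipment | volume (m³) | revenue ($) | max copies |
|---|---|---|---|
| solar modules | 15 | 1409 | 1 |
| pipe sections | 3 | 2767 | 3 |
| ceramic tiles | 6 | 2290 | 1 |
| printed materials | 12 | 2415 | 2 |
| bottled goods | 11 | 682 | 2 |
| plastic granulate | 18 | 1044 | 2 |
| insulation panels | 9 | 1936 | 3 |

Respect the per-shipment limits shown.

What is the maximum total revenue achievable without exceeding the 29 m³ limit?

A density-first pass picks 3×pipe sections + ceramic tiles + insulation panels — 12527 at 24 m³.
The 9 m³ tied up in insulation panels is better spent on printed materials — total rises to 13006 (27 m³).
Every other selection either busts 29 m³ or exceeds an availability limit or fails to beat 13006.

13006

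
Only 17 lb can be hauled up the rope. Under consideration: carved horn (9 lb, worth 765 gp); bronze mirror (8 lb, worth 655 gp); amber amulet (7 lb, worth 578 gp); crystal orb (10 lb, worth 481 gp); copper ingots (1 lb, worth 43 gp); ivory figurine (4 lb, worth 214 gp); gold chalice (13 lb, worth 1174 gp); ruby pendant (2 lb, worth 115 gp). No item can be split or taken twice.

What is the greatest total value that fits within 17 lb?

1420

Greedy by ratio would take copper ingots + gold chalice + ruby pendant: 16 lb used, total 1332.
Using the slack differently, carved horn + bronze mirror comes to 1420 at 17 lb.
The closest alternative, ivory figurine + gold chalice, reaches only 1388.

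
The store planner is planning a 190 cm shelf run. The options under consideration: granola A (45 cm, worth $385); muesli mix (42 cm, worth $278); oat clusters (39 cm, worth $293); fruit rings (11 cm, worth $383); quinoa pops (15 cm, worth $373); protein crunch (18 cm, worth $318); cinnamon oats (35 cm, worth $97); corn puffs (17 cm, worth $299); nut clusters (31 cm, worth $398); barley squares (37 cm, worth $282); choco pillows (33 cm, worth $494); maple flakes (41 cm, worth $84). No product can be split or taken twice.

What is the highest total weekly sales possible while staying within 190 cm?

2650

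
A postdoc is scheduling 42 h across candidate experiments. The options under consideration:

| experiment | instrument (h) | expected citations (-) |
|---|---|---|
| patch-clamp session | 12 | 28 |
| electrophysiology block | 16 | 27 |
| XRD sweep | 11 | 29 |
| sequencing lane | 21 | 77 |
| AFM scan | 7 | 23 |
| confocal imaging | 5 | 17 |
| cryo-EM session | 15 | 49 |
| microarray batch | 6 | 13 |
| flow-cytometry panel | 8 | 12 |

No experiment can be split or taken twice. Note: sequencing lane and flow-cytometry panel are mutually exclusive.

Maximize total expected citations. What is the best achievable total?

143

Taking the top-ratio experiments first gives sequencing lane + AFM scan + confocal imaging + microarray batch for 130 (39 h).
Replace AFM scan and microarray batch with cryo-EM session: the trade gains 13 net, giving 143 at 41 h.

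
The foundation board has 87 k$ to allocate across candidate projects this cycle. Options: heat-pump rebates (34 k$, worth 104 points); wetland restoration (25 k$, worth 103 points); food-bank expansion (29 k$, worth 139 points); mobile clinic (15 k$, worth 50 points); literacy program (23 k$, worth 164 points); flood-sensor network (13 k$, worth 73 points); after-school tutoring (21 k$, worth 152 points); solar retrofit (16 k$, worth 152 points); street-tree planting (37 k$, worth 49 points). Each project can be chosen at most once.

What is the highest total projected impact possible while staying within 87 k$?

A density-first pass picks literacy program + flood-sensor network + after-school tutoring + solar retrofit — 541 at 73 k$.
Dropping flood-sensor network frees 13 k$; slotting in wetland restoration (25 k$) lifts the total to 571 at 85 k$.
Runner-up literacy program + flood-sensor network + after-school tutoring + solar retrofit tops out at 541.

571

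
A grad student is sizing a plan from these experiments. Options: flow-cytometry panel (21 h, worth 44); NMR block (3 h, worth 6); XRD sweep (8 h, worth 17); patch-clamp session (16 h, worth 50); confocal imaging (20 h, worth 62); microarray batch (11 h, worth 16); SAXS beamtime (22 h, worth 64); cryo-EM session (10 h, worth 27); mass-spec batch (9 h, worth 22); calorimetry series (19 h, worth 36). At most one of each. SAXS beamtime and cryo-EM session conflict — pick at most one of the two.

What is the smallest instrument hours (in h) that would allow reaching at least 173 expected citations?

Look for the lowest-instrument combination reaching 173.
patch-clamp session + confocal imaging + SAXS beamtime: 176 expected citations at 58 h.
Below 58 h the best achievable stays under 173.

58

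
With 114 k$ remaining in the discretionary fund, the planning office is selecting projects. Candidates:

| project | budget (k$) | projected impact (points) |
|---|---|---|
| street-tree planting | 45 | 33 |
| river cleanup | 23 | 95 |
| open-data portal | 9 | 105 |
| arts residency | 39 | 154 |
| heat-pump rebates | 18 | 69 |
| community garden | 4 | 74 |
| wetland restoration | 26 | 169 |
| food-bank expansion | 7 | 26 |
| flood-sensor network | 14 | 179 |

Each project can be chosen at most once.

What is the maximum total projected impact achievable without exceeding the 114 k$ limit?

750

Density check — community garden 18.50, flood-sensor network 12.79, open-data portal 11.67, wetland restoration 6.50 are the best per k$.
A density-first pass picks river cleanup + open-data portal + heat-pump rebates + community garden + wetland restoration + food-bank expansion + flood-sensor network — 717 at 101 k$.
The 30 k$ tied up in river cleanup and food-bank expansion is better spent on arts residency — total rises to 750 (110 k$).
That's the maximum — no swap from here does better than 750.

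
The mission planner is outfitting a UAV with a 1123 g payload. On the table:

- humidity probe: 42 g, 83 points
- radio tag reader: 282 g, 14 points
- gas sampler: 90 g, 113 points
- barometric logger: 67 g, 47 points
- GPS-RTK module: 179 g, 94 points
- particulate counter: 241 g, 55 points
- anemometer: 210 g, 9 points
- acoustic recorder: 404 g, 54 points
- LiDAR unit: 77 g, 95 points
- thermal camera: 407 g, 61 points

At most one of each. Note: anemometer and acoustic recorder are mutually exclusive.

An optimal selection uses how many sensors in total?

7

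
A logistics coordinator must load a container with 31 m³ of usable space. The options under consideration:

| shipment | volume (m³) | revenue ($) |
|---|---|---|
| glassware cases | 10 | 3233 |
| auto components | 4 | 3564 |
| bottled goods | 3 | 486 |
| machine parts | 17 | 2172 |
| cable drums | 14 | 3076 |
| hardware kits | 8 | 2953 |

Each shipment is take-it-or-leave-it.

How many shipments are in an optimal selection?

The maximum revenue within 31 m³ is 10359.
glassware cases + auto components + bottled goods + cable drums hits 10359 at 31 m³.
All optima have 4 shipments.

4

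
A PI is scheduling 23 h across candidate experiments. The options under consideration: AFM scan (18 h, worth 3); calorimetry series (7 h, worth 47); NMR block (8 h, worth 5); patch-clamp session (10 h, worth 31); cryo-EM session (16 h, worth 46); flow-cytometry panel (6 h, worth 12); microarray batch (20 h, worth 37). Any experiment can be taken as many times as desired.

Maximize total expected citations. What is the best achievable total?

141

Ranking by ratio (expected citations/h): calorimetry series 6.71, patch-clamp session 3.10, cryo-EM session 2.88.
3×calorimetry series uses 21 of the 23 h and totals 141.
Every other selection either busts 23 h or fails to beat 141.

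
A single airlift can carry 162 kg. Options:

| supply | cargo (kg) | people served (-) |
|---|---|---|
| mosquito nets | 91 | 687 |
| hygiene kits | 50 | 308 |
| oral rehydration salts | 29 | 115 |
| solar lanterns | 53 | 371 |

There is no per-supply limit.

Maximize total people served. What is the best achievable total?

1113

A density-first pass picks mosquito nets + solar lanterns — 1058 at 144 kg.
Dropping mosquito nets frees 91 kg; slotting in 2×solar lanterns (106 kg) lifts the total to 1113 at 159 kg.
Every other selection either busts 162 kg or fails to beat 1113.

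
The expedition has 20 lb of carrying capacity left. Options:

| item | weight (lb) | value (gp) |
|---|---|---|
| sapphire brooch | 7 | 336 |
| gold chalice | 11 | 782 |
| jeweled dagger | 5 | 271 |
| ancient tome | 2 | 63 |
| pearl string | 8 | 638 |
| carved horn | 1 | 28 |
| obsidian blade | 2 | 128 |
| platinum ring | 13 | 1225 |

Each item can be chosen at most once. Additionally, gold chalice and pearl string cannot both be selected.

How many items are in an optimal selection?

Optimal total is 1624.
jeweled dagger + obsidian blade + platinum ring hits 1624 at 20 lb.
Any selection reaching 1624 contains exactly 3 items.

3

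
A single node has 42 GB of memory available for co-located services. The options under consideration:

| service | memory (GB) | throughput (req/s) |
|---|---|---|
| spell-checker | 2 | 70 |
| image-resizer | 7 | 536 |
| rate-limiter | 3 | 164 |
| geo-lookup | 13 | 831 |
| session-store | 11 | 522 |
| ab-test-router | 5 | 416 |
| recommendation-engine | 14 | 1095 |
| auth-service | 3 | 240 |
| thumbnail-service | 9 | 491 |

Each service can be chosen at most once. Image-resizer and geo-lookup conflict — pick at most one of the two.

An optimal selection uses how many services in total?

6

Best achievable throughput is 2942.
One optimal bundle: image-resizer + rate-limiter + ab-test-router + recommendation-engine + auth-service + thumbnail-service (41 GB).
All optima have 6 services.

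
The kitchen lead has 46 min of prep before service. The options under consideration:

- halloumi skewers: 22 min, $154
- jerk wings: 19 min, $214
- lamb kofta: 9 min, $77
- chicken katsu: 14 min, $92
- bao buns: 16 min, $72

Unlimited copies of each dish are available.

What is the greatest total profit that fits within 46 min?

Ranking by ratio (profit/min): jerk wings 11.26, lamb kofta 8.56, halloumi skewers 7.00.
Taking the top-ratio dishes first gives 2×jerk wings for 428 (38 min).
The 19 min tied up in jerk wings is better spent on 3×lamb kofta — total rises to 445 (46 min).
Nothing else within 46 min beats 445.

445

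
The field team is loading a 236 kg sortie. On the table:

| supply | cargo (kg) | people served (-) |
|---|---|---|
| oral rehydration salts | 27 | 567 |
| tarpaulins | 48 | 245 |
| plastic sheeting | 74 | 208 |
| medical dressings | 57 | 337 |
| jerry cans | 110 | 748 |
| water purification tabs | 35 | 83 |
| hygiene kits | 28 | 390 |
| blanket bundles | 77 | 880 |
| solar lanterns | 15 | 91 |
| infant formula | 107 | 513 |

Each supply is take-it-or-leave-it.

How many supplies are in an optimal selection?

The maximum people served within 236 kg is 2286.
One optimal bundle: oral rehydration salts + jerry cans + blanket bundles + solar lanterns (229 kg).
All optima have 4 supplies.

4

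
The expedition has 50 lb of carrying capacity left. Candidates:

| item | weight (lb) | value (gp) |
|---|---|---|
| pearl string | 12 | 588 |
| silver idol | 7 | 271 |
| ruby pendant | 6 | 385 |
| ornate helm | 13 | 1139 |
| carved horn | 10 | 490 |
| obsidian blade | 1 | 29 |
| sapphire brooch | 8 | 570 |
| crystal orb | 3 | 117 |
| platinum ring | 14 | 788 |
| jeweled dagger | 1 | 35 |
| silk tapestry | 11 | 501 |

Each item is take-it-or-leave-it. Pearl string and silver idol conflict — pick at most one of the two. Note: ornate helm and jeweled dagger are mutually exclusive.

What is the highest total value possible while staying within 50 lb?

Ranking by ratio (value/lb): ornate helm 87.62, sapphire brooch 71.25, ruby pendant 64.17, platinum ring 56.29.
Pearl string + ornate helm + sapphire brooch + crystal orb + platinum ring uses 50 of the 50 lb and totals 3202.
Next best is pearl string + ruby pendant + ornate helm + carved horn + obsidian blade + sapphire brooch at 3201 (50 lb) — short by 1.

3202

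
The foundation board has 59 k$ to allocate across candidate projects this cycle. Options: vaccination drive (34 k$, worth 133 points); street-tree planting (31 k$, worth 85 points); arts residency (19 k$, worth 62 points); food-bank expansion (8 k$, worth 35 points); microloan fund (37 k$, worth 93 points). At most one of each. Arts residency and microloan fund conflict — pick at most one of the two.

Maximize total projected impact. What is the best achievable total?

195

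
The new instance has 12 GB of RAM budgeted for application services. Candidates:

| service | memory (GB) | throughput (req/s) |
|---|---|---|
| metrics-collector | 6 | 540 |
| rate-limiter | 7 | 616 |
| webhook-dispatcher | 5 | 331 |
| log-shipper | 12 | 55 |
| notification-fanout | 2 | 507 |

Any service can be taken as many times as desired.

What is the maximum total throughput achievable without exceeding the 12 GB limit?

By throughput per GB: notification-fanout 253.50, metrics-collector 90.00, rate-limiter 88.00, webhook-dispatcher 66.20 lead.
Taking 6×notification-fanout: 12 GB used, 3042 in throughput.
Nothing else within 12 GB beats 3042.

3042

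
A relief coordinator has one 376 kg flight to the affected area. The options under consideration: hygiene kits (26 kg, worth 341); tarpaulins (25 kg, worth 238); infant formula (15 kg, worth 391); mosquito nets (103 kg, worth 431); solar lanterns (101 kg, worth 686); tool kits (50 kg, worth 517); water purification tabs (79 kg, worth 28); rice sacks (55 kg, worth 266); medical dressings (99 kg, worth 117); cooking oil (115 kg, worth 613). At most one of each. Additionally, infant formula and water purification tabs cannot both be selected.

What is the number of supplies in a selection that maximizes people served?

7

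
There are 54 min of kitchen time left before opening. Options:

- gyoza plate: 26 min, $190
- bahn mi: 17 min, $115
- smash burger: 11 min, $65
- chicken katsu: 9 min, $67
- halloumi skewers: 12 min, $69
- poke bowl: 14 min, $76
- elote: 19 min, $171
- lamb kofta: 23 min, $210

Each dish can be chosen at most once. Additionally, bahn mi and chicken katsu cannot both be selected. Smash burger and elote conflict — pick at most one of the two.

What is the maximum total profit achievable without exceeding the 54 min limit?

450

By profit per min: lamb kofta 9.13, elote 9.00, chicken katsu 7.44 lead.
A density-first pass picks chicken katsu + elote + lamb kofta — 448 at 51 min.
Dropping chicken katsu frees 9 min; slotting in halloumi skewers (12 min) lifts the total to 450 at 54 min.
That's the maximum — no feasible swap from here does better than 450.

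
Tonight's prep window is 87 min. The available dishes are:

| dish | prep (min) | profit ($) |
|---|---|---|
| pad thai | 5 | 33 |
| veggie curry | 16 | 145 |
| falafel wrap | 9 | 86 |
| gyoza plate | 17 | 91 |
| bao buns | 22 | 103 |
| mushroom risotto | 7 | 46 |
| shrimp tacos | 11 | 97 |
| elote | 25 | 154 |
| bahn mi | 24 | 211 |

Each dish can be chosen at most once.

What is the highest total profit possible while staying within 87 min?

A density-first pass picks pad thai + veggie curry + falafel wrap + mushroom risotto + shrimp tacos + bahn mi — 618 at 72 min.
Replace pad thai and mushroom risotto with elote: the trade gains 75 net, giving 693 at 85 min.
Next best is veggie curry + falafel wrap + gyoza plate + mushroom risotto + shrimp tacos + bahn mi at 676 (84 min) — short by 17.

693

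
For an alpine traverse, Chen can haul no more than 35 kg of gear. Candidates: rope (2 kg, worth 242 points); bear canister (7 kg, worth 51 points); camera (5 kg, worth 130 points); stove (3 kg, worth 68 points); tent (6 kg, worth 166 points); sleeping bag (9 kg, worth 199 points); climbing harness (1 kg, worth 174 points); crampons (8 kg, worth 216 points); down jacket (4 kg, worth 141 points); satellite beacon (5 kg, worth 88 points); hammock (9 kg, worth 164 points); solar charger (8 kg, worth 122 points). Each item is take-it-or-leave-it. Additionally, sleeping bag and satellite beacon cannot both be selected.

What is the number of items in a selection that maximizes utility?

7

Best achievable utility is 1268.
One optimal bundle: rope + camera + tent + sleeping bag + climbing harness + crampons + down jacket (35 kg).
Any selection reaching 1268 contains exactly 7 items.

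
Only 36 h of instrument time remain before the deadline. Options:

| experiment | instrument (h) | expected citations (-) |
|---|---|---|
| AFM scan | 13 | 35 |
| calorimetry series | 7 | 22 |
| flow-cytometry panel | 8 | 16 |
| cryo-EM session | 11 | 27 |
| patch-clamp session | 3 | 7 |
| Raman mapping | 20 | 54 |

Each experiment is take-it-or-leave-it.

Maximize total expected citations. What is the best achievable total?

The ratio heuristic lands on calorimetry series + patch-clamp session + Raman mapping (83) but leaves 6 h idle.
The 7 h tied up in calorimetry series is better spent on AFM scan — total rises to 96 (36 h).
Next best is calorimetry series + flow-cytometry panel + Raman mapping at 92 (35 h) — short by 4.

96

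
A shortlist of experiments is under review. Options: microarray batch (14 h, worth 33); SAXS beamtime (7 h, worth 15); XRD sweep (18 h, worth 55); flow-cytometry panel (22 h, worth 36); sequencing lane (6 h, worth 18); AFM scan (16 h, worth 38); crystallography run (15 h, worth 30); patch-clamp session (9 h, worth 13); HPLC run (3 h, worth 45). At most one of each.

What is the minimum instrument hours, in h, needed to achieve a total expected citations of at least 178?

56

Look for the lowest-instrument combination reaching 178.
microarray batch + XRD sweep + sequencing lane + crystallography run + HPLC run reaches 181 using 56 h.
Below 56 h the best achievable stays under 178.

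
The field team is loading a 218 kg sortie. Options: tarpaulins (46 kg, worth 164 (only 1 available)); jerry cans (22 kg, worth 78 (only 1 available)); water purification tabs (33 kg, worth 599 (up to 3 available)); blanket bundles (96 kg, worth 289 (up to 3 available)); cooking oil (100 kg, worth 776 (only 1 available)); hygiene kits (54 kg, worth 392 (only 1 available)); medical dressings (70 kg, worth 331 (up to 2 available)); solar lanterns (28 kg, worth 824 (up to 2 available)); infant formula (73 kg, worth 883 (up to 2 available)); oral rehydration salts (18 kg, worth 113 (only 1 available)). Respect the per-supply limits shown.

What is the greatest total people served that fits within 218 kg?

3842

Density check — solar lanterns 29.43, water purification tabs 18.15, infant formula 12.10 are the best per kg.
A density-first pass picks 3×water purification tabs + hygiene kits + 2×solar lanterns — 3837 at 209 kg.
The 87 kg tied up in water purification tabs and hygiene kits is better spent on infant formula + oral rehydration salts — total rises to 3842 (213 kg).
No other feasible combination exceeds 3842.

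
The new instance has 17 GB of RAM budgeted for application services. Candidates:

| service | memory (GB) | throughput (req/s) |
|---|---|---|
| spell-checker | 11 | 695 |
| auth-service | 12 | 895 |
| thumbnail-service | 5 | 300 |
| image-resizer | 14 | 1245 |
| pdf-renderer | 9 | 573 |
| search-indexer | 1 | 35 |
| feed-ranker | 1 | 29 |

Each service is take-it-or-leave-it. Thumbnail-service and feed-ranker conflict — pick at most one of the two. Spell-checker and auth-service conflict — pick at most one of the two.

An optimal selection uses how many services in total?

3

Optimal total is 1309.
For example image-resizer + search-indexer + feed-ranker achieves it, using 16 GB.
Any selection reaching 1309 contains exactly 3 services.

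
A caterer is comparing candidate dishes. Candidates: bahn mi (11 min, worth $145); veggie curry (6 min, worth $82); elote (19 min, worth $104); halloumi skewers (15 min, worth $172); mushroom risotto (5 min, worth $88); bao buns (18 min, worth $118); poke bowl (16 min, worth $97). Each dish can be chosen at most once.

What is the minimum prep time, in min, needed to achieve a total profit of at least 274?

Need the lightest bundle worth ≥ 274.
bahn mi + veggie curry + mushroom risotto: 315 profit at 22 min.
No combination under 22 min hits 274.

22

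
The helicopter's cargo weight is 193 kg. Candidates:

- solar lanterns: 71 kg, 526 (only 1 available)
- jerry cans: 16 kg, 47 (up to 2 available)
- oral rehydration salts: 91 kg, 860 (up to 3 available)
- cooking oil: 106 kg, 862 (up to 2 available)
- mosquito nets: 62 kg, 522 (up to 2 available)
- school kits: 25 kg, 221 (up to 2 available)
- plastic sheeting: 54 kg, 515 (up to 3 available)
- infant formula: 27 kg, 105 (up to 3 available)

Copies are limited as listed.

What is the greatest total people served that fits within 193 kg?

The ratio ordering already packs tightly: school kits + 3×plastic sheeting, 187 kg, 1766.
That's the maximum — no swap from here does better than 1766.

1766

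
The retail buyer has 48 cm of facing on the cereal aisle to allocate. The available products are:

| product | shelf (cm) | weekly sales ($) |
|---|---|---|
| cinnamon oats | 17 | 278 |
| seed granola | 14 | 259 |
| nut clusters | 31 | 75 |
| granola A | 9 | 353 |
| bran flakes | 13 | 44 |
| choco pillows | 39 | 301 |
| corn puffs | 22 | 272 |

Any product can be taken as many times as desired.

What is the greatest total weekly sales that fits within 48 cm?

1765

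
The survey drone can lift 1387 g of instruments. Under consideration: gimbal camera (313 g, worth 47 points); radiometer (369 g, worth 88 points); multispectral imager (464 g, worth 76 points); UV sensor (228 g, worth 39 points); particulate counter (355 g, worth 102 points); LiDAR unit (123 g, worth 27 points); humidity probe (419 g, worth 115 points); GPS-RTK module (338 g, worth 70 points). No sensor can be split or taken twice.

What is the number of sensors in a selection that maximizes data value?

4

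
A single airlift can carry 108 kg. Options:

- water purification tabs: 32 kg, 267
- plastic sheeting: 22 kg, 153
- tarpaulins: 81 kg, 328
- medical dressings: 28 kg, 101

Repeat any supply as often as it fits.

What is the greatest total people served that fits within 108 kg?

840

The ratio heuristic lands on 3×water purification tabs (801) but leaves 12 kg idle.
Dropping water purification tabs frees 32 kg; slotting in 2×plastic sheeting (44 kg) lifts the total to 840 at 108 kg.
That's the maximum — no swap from here does better than 840.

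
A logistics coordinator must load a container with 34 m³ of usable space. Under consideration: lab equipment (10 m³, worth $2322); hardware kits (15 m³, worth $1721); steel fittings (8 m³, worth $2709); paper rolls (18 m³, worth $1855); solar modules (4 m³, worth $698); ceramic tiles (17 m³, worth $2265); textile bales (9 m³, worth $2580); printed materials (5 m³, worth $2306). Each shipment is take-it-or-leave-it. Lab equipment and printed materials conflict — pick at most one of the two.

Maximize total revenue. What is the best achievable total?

8309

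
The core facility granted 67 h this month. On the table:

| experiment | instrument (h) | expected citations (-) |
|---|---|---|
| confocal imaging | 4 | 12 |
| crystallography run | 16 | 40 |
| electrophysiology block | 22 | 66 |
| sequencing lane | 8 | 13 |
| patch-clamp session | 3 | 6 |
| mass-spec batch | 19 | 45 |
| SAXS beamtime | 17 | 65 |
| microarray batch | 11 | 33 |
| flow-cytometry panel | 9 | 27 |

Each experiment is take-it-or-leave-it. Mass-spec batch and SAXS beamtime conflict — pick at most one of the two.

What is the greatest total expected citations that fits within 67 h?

209

By expected citations per h: SAXS beamtime 3.82, confocal imaging 3.00, electrophysiology block 3.00, microarray batch 3.00 lead.
Taking confocal imaging + electrophysiology block + patch-clamp session + SAXS beamtime + microarray batch + flow-cytometry panel: 66 h used, 209 in expected citations.
Every other selection either busts 67 h or breaks a pairing rule or fails to beat 209.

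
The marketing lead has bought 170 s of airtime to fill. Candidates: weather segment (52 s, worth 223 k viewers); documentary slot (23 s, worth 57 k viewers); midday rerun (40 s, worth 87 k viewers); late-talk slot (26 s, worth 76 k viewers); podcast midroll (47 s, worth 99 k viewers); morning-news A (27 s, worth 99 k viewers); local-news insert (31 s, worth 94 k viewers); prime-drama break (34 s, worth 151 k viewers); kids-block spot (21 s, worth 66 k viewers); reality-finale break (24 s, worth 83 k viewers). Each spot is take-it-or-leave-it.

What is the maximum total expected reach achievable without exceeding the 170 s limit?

Taking the top-ratio spots first gives weather segment + morning-news A + prime-drama break + kids-block spot + reality-finale break for 622 (158 s).
Dropping kids-block spot frees 21 s; slotting in local-news insert (31 s) lifts the total to 650 at 168 s.
An exhaustive check of the 1024 subsets confirms 650.

650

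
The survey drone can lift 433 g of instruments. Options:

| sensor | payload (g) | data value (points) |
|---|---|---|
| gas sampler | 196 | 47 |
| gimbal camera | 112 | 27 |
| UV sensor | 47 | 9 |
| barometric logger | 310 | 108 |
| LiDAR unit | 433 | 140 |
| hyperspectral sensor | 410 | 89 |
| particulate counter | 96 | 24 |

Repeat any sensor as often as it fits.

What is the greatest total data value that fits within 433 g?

By data value per g: barometric logger 0.35, LiDAR unit 0.32, particulate counter 0.25, gimbal camera 0.24 lead.
Greedy by ratio would take barometric logger + particulate counter: 406 g used, total 132.
Dropping barometric logger and particulate counter frees 406 g; slotting in LiDAR unit (433 g) lifts the total to 140 at 433 g.

140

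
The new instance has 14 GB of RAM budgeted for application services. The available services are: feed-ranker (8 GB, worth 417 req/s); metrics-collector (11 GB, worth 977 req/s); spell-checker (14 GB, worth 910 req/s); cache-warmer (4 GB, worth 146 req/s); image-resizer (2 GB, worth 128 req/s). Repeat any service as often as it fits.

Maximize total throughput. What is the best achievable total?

Taking metrics-collector + image-resizer: 13 GB used, 1105 in throughput.
Nothing else within 14 GB beats 1105.

1105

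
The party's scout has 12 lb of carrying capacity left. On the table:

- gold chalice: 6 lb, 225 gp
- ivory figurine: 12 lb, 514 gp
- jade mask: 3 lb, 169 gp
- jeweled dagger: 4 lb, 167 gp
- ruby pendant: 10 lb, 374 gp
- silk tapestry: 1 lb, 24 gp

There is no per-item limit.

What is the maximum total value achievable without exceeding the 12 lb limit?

676

Best packing: 4×jade mask — 12 lb, 676 total.
Every other selection either busts 12 lb or fails to beat 676.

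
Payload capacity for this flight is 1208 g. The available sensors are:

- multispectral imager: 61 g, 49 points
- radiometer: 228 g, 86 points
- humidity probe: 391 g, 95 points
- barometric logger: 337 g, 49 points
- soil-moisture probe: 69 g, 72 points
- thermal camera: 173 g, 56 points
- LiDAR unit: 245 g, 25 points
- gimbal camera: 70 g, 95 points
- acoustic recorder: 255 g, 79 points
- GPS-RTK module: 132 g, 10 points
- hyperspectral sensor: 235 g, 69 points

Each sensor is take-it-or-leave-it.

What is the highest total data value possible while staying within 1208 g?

506

Multispectral imager + radiometer + soil-moisture probe + thermal camera + gimbal camera + acoustic recorder + hyperspectral sensor uses 1091 of the 1208 g and totals 506.
That's the maximum — no swap from here does better than 506.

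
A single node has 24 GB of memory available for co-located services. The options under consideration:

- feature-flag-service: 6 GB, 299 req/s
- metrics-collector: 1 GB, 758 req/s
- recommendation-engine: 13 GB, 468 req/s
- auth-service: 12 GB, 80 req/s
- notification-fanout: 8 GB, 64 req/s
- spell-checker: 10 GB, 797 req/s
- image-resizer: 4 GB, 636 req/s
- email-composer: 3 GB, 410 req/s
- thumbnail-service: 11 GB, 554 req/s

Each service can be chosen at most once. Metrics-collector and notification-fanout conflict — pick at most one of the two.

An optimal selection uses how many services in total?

The maximum throughput within 24 GB is 2900.
One optimal bundle: feature-flag-service + metrics-collector + spell-checker + image-resizer + email-composer (24 GB).
Every optimal selection uses 5 services.

5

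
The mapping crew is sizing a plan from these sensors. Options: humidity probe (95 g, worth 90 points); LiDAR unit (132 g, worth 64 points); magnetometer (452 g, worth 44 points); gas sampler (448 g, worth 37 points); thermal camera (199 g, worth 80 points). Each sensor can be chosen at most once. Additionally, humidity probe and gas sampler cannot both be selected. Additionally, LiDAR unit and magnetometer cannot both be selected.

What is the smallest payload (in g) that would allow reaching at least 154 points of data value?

Minimise g subject to total data value ≥ 154.
humidity probe + LiDAR unit reaches 154 using 227 g.
Any bundle with less than 227 g falls short of 154.

227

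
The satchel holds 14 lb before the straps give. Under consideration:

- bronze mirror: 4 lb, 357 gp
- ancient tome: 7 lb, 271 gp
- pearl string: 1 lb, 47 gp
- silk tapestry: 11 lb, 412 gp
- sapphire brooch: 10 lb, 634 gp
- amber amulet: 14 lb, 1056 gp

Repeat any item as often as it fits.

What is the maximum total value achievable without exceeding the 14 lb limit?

1165

Best packing: 3×bronze mirror + 2×pearl string — 14 lb, 1165 total.
That's the maximum — no swap from here does better than 1165.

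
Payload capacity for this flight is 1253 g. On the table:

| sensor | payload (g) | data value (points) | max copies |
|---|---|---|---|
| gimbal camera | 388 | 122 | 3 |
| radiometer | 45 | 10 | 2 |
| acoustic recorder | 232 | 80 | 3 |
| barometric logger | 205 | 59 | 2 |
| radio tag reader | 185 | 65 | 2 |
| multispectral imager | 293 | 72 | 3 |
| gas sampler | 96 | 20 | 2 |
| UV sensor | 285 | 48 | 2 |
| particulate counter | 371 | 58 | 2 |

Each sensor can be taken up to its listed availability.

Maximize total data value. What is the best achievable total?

Greedy by ratio would take 2×radiometer + 3×acoustic recorder + 2×radio tag reader + gas sampler: 1252 g used, total 410.
Replace 2×radiometer and acoustic recorder and gas sampler with gimbal camera: the trade gains 2 net, giving 412 at 1222 g.

412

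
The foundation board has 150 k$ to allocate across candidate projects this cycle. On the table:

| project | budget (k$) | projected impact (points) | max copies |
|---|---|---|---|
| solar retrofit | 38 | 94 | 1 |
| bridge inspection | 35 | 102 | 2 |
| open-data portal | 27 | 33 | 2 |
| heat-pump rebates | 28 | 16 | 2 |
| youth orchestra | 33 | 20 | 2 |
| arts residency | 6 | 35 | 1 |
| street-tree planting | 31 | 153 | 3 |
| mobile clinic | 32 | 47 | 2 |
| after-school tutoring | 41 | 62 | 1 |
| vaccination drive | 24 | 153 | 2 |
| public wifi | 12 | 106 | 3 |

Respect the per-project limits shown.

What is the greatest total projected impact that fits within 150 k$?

930

By projected impact per k$: public wifi 8.83, vaccination drive 6.38, arts residency 5.83, street-tree planting 4.94 lead.
Greedy by ratio would take open-data portal + arts residency + street-tree planting + 2×vaccination drive + 3×public wifi: 148 k$ used, total 845.
Replace open-data portal and arts residency with street-tree planting: the trade gains 85 net, giving 930 at 146 k$.
No other feasible combination exceeds 930.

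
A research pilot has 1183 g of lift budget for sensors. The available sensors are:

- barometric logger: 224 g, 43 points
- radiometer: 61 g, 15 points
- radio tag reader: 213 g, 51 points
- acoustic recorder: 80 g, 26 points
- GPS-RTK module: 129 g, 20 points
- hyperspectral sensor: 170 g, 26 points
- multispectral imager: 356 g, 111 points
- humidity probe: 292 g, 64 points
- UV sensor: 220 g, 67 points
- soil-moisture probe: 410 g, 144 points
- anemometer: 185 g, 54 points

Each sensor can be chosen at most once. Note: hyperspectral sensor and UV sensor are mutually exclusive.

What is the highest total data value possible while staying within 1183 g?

376

Ranking by ratio (data value/g): soil-moisture probe 0.35, acoustic recorder 0.33, multispectral imager 0.31.
A density-first pass picks radiometer + acoustic recorder + multispectral imager + UV sensor + soil-moisture probe — 363 at 1127 g.
The 141 g tied up in radiometer and acoustic recorder is better spent on anemometer — total rises to 376 (1171 g).
That's the maximum — no feasible swap from here does better than 376.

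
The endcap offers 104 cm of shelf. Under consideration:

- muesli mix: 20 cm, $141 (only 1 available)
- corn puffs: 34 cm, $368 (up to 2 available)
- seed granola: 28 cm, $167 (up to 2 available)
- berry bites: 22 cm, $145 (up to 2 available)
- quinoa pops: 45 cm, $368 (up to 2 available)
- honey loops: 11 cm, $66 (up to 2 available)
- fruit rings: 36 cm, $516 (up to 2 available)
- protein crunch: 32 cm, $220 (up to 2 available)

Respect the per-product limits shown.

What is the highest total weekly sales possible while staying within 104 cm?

A density-first pass picks muesli mix + honey loops + 2×fruit rings — 1239 at 103 cm.
The 31 cm tied up in muesli mix and honey loops is better spent on protein crunch — total rises to 1252 (104 cm).
That's the maximum — no swap from here does better than 1252.

1252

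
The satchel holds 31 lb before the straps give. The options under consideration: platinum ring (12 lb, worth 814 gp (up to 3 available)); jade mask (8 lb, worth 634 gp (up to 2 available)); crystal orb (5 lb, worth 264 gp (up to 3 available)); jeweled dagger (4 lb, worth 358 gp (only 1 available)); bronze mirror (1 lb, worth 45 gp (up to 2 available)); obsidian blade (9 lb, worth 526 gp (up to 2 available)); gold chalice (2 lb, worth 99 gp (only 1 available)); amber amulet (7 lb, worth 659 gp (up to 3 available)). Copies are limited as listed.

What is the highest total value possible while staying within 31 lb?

2710

A density-first pass picks crystal orb + jeweled dagger + bronze mirror + 3×amber amulet — 2644 at 31 lb.
But jade mask + gold chalice + 3×amber amulet fits in 31 lb and reaches 2710.
That's the maximum — no swap from here does better than 2710.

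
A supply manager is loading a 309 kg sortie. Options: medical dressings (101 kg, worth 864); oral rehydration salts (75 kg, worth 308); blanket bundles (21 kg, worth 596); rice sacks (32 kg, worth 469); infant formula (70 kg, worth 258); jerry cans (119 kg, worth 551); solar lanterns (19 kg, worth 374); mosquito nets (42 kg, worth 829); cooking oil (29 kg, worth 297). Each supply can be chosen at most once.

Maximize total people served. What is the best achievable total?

By people served per kg: blanket bundles 28.38, mosquito nets 19.74, solar lanterns 19.68 lead.
Greedy by ratio would take medical dressings + blanket bundles + rice sacks + solar lanterns + mosquito nets + cooking oil: 244 kg used, total 3429.
Dropping cooking oil frees 29 kg; slotting in oral rehydration salts (75 kg) lifts the total to 3440 at 290 kg.
The spare 19 kg is too small for any remaining supply, and no exchange beats 3440.

3440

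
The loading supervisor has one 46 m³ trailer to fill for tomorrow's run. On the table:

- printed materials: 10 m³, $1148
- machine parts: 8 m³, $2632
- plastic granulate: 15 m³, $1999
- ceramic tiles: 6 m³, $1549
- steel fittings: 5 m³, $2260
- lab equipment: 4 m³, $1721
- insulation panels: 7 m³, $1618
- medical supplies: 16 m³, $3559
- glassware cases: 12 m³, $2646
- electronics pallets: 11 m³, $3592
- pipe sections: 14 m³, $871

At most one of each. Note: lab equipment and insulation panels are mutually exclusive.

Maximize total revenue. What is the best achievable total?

14400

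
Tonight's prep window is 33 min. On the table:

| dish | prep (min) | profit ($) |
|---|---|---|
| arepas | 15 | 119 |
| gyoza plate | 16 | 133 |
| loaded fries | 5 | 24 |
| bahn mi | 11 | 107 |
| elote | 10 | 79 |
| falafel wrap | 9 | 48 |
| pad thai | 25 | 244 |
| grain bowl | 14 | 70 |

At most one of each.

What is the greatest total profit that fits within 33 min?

268

Ranking by ratio (profit/min): pad thai 9.76, bahn mi 9.73, gyoza plate 8.31.
The ratio ordering already packs tightly: loaded fries + pad thai, 30 min, 268.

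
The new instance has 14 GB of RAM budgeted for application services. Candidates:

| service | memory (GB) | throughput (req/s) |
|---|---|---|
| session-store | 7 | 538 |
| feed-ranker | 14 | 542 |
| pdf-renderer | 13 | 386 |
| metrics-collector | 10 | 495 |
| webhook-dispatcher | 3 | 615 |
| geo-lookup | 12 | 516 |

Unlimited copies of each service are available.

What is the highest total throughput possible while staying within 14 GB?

2460

4×webhook-dispatcher uses 12 of the 14 GB and totals 2460.
That's the maximum — no swap from here does better than 2460.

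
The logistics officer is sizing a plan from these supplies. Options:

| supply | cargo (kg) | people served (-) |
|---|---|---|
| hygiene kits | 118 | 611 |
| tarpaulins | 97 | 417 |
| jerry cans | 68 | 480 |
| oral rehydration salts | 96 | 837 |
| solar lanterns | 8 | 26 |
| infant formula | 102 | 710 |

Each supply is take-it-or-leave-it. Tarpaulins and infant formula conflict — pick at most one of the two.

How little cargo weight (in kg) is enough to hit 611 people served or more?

Minimise kg subject to total people served ≥ 611.
oral rehydration salts: 837 people served at 96 kg.
No combination under 96 kg hits 611.

96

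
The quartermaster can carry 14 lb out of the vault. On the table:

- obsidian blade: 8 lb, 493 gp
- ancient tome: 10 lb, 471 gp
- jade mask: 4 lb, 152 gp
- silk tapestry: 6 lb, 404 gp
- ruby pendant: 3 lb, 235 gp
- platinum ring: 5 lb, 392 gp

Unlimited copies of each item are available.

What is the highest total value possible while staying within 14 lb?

1097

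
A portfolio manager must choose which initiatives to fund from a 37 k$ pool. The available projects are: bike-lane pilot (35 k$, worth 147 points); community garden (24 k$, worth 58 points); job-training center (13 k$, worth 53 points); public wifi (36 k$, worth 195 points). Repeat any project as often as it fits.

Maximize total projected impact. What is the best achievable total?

195

Best packing: public wifi — 36 k$, 195 total.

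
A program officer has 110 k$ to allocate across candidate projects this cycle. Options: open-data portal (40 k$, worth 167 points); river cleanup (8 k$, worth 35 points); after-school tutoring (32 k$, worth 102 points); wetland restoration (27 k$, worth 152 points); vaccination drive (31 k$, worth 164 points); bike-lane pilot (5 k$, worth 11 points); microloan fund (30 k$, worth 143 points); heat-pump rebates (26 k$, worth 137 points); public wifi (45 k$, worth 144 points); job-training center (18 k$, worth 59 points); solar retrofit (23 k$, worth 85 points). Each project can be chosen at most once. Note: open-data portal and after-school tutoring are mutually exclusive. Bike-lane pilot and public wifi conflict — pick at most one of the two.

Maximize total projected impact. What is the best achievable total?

River cleanup + wetland restoration + vaccination drive + heat-pump rebates + job-training center uses 110 of the 110 k$ and totals 547.
The closest alternative, wetland restoration + vaccination drive + heat-pump rebates + solar retrofit, reaches only 538.

547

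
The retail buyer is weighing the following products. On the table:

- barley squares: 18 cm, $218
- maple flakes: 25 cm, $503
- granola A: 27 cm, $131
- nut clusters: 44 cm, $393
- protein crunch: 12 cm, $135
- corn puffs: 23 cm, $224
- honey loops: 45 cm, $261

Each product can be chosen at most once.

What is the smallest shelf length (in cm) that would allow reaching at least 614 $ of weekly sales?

Minimise cm subject to total weekly sales ≥ 614.
maple flakes + protein crunch reaches 638 using 37 cm.
Any bundle with less than 37 cm falls short of 614.

37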